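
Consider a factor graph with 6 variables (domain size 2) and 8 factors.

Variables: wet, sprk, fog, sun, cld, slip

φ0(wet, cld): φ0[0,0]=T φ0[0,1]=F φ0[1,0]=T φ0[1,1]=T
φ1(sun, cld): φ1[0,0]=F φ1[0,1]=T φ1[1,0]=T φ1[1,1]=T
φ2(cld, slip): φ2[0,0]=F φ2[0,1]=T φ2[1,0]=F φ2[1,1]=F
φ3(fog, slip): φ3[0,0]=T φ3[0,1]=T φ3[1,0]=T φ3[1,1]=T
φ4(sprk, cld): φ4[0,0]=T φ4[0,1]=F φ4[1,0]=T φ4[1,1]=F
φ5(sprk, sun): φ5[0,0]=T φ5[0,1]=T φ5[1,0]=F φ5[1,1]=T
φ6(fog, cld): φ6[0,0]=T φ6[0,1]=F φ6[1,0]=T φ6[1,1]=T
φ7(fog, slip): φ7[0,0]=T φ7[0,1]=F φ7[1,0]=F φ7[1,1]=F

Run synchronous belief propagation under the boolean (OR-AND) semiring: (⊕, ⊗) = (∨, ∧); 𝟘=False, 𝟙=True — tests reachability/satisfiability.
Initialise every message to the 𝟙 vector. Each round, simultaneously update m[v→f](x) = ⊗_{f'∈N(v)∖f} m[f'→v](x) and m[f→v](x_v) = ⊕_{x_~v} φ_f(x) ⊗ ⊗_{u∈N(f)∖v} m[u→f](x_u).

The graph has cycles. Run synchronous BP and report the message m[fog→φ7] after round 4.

init: all messages = 𝟙 over 2 values
r1 m[φ0→wet] = [T, T]
r1 m[φ0→cld] = [T, T]
r1 m[φ1→sun] = [T, T]
r1 m[φ1→cld] = [T, T]
r1 m[φ2→cld] = [T, F]
r1 m[φ2→slip] = [F, T]
r1 m[φ3→fog] = [T, T]
r1 m[φ3→slip] = [T, T]
r1 m[φ4→sprk] = [T, T]
r1 m[φ4→cld] = [T, F]
r1 m[φ5→sprk] = [T, T]
r1 m[φ5→sun] = [T, T]
r1 m[φ6→fog] = [T, T]
r1 m[φ6→cld] = [T, T]
r1 m[φ7→fog] = [T, F]
r1 m[φ7→slip] = [T, F]
r1 m[wet→φ0] = [T, T]
r1 m[sprk→φ4] = [T, T]
r1 m[sprk→φ5] = [T, T]
r1 m[fog→φ3] = [T, T]
r1 m[fog→φ6] = [T, T]
r1 m[fog→φ7] = [T, T]
r1 m[sun→φ1] = [T, T]
r1 m[sun→φ5] = [T, T]
r1 m[cld→φ0] = [T, T]
r1 m[cld→φ1] = [T, T]
r1 m[cld→φ2] = [T, T]
r1 m[cld→φ4] = [T, T]
r1 m[cld→φ6] = [T, T]
r1 m[slip→φ2] = [T, T]
r1 m[slip→φ3] = [T, T]
r1 m[slip→φ7] = [T, T]
r2 m[φ0→wet] = [T, T]
r2 m[φ0→cld] = [T, T]
r2 m[φ1→sun] = [T, T]
r2 m[φ1→cld] = [T, T]
r2 m[φ2→cld] = [T, F]
r2 m[φ2→slip] = [F, T]
r2 m[φ3→fog] = [T, T]
r2 m[φ3→slip] = [T, T]
r2 m[φ4→sprk] = [T, T]
r2 m[φ4→cld] = [T, F]
r2 m[φ5→sprk] = [T, T]
r2 m[φ5→sun] = [T, T]
r2 m[φ6→fog] = [T, T]
r2 m[φ6→cld] = [T, T]
r2 m[φ7→fog] = [T, F]
r2 m[φ7→slip] = [T, F]
r2 m[wet→φ0] = [T, T]
r2 m[sprk→φ4] = [T, T]
r2 m[sprk→φ5] = [T, T]
r2 m[fog→φ3] = [T, F]
r2 m[fog→φ6] = [T, F]
r2 m[fog→φ7] = [T, T]
r2 m[sun→φ1] = [T, T]
r2 m[sun→φ5] = [T, T]
r2 m[cld→φ0] = [T, F]
r2 m[cld→φ1] = [T, F]
r2 m[cld→φ2] = [T, F]
r2 m[cld→φ4] = [T, F]
r2 m[cld→φ6] = [T, F]
r2 m[slip→φ2] = [T, F]
r2 m[slip→φ3] = [F, F]
r2 m[slip→φ7] = [F, T]
r3 m[φ0→wet] = [T, T]
r3 m[φ0→cld] = [T, T]
r3 m[φ1→sun] = [F, T]
r3 m[φ1→cld] = [T, T]
r3 m[φ2→cld] = [F, F]
r3 m[φ2→slip] = [F, T]
r3 m[φ3→fog] = [F, F]
r3 m[φ3→slip] = [T, T]
r3 m[φ4→sprk] = [T, T]
r3 m[φ4→cld] = [T, F]
r3 m[φ5→sprk] = [T, T]
r3 m[φ5→sun] = [T, T]
r3 m[φ6→fog] = [T, T]
r3 m[φ6→cld] = [T, F]
r3 m[φ7→fog] = [F, F]
r3 m[φ7→slip] = [T, F]
r3 m[wet→φ0] = [T, T]
r3 m[sprk→φ4] = [T, T]
r3 m[sprk→φ5] = [T, T]
r3 m[fog→φ3] = [T, F]
r3 m[fog→φ6] = [T, F]
r3 m[fog→φ7] = [T, T]
r3 m[sun→φ1] = [T, T]
r3 m[sun→φ5] = [T, T]
r3 m[cld→φ0] = [T, F]
r3 m[cld→φ1] = [T, F]
r3 m[cld→φ2] = [T, F]
r3 m[cld→φ4] = [T, F]
r3 m[cld→φ6] = [T, F]
r3 m[slip→φ2] = [T, F]
r3 m[slip→φ3] = [F, F]
r3 m[slip→φ7] = [F, T]
r4 m[φ0→wet] = [T, T]
r4 m[φ0→cld] = [T, T]
r4 m[φ1→sun] = [F, T]
r4 m[φ1→cld] = [T, T]
r4 m[φ2→cld] = [F, F]
r4 m[φ2→slip] = [F, T]
r4 m[φ3→fog] = [F, F]
r4 m[φ3→slip] = [T, T]
r4 m[φ4→sprk] = [T, T]
r4 m[φ4→cld] = [T, F]
r4 m[φ5→sprk] = [T, T]
r4 m[φ5→sun] = [T, T]
r4 m[φ6→fog] = [T, T]
r4 m[φ6→cld] = [T, F]
r4 m[φ7→fog] = [F, F]
r4 m[φ7→slip] = [T, F]
r4 m[wet→φ0] = [T, T]
r4 m[sprk→φ4] = [T, T]
r4 m[sprk→φ5] = [T, T]
r4 m[fog→φ3] = [F, F]
r4 m[fog→φ6] = [F, F]
r4 m[fog→φ7] = [F, F]
r4 m[sun→φ1] = [T, T]
r4 m[sun→φ5] = [F, T]
r4 m[cld→φ0] = [F, F]
r4 m[cld→φ1] = [F, F]
r4 m[cld→φ2] = [T, F]
r4 m[cld→φ4] = [F, F]
r4 m[cld→φ6] = [F, F]
r4 m[slip→φ2] = [T, F]
r4 m[slip→φ3] = [F, F]
r4 m[slip→φ7] = [F, T]

message @ round 4 = [F, F]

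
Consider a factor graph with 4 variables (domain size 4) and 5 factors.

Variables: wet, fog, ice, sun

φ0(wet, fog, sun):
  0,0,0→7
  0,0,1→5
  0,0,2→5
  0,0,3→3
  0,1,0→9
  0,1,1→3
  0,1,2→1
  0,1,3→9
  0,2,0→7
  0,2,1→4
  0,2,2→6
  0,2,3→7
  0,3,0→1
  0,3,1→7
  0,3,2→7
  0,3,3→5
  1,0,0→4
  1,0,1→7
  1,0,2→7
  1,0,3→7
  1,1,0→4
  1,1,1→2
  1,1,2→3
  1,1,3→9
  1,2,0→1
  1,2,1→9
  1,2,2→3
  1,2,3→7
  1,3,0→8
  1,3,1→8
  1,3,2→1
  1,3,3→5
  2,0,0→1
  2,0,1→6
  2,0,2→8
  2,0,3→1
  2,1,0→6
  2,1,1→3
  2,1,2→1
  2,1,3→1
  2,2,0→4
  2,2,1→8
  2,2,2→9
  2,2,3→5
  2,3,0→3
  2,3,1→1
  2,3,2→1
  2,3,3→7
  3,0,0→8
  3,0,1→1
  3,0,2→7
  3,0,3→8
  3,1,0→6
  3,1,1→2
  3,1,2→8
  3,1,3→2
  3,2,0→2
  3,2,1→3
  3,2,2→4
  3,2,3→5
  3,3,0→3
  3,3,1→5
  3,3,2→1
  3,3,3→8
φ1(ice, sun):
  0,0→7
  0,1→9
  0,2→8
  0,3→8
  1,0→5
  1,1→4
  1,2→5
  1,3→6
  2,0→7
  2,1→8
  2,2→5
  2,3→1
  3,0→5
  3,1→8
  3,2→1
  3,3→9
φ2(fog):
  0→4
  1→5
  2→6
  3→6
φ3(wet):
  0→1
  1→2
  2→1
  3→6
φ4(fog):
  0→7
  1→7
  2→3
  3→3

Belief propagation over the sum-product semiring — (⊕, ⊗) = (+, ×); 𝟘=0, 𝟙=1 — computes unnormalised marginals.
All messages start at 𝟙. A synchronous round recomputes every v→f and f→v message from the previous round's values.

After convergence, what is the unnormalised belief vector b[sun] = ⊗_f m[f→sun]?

init: all messages = 𝟙 over 4 values
r1 m[φ0→wet] = [86, 85, 65, 73]
r1 m[φ0→fog] = [85, 69, 84, 71]
r1 m[φ0→sun] = [74, 74, 72, 89]
r1 m[φ1→ice] = [32, 20, 21, 23]
r1 m[φ1→sun] = [24, 29, 19, 24]
r1 m[φ2→fog] = [4, 5, 6, 6]
r1 m[φ3→wet] = [1, 2, 1, 6]
r1 m[φ4→fog] = [7, 7, 3, 3]
r1 m[wet→φ0] = [1, 1, 1, 1]
r1 m[wet→φ3] = [1, 1, 1, 1]
r1 m[fog→φ0] = [1, 1, 1, 1]
r1 m[fog→φ2] = [1, 1, 1, 1]
r1 m[fog→φ4] = [1, 1, 1, 1]
r1 m[ice→φ1] = [1, 1, 1, 1]
r1 m[sun→φ0] = [1, 1, 1, 1]
r1 m[sun→φ1] = [1, 1, 1, 1]
r2 m[φ0→wet] = [86, 85, 65, 73]
r2 m[φ0→fog] = [85, 69, 84, 71]
r2 m[φ0→sun] = [74, 74, 72, 89]
r2 m[φ1→ice] = [32, 20, 21, 23]
r2 m[φ1→sun] = [24, 29, 19, 24]
r2 m[φ2→fog] = [4, 5, 6, 6]
r2 m[φ3→wet] = [1, 2, 1, 6]
r2 m[φ4→fog] = [7, 7, 3, 3]
r2 m[wet→φ0] = [1, 2, 1, 6]
r2 m[wet→φ3] = [86, 85, 65, 73]
r2 m[fog→φ0] = [28, 35, 18, 18]
r2 m[fog→φ2] = [595, 483, 252, 213]
r2 m[fog→φ4] = [340, 345, 504, 426]
r2 m[ice→φ1] = [1, 1, 1, 1]
r2 m[sun→φ0] = [24, 29, 19, 24]
r2 m[sun→φ1] = [74, 74, 72, 89]
r3 m[φ0→wet] = [51098, 51059, 36388, 43020]
r3 m[φ0→fog] = [5330, 4078, 4191, 4462]
r3 m[φ0→sun] = [4991, 3474, 4990, 5516]
r3 m[φ1→ice] = [2472, 1560, 1559, 1835]
r3 m[φ1→sun] = [24, 29, 19, 24]
r3 m[φ2→fog] = [4, 5, 6, 6]
r3 m[φ3→wet] = [1, 2, 1, 6]
r3 m[φ4→fog] = [7, 7, 3, 3]
r3 m[wet→φ0] = [1, 2, 1, 6]
r3 m[wet→φ3] = [86, 85, 65, 73]
r3 m[fog→φ0] = [28, 35, 18, 18]
r3 m[fog→φ2] = [595, 483, 252, 213]
r3 m[fog→φ4] = [340, 345, 504, 426]
r3 m[ice→φ1] = [1, 1, 1, 1]
r3 m[sun→φ0] = [24, 29, 19, 24]
r3 m[sun→φ1] = [74, 74, 72, 89]
r4 m[φ0→wet] = [51098, 51059, 36388, 43020]
r4 m[φ0→fog] = [5330, 4078, 4191, 4462]
r4 m[φ0→sun] = [4991, 3474, 4990, 5516]
r4 m[φ1→ice] = [2472, 1560, 1559, 1835]
r4 m[φ1→sun] = [24, 29, 19, 24]
r4 m[φ2→fog] = [4, 5, 6, 6]
r4 m[φ3→wet] = [1, 2, 1, 6]
r4 m[φ4→fog] = [7, 7, 3, 3]
r4 m[wet→φ0] = [1, 2, 1, 6]
r4 m[wet→φ3] = [51098, 51059, 36388, 43020]
r4 m[fog→φ0] = [28, 35, 18, 18]
r4 m[fog→φ2] = [37310, 28546, 12573, 13386]
r4 m[fog→φ4] = [21320, 20390, 25146, 26772]
r4 m[ice→φ1] = [1, 1, 1, 1]
r4 m[sun→φ0] = [24, 29, 19, 24]
r4 m[sun→φ1] = [4991, 3474, 4990, 5516]
r5 m[φ0→wet] = [51098, 51059, 36388, 43020]
r5 m[φ0→fog] = [5330, 4078, 4191, 4462]
r5 m[φ0→sun] = [4991, 3474, 4990, 5516]
r5 m[φ1→ice] = [150251, 96897, 93195, 107381]
r5 m[φ1→sun] = [24, 29, 19, 24]
r5 m[φ2→fog] = [4, 5, 6, 6]
r5 m[φ3→wet] = [1, 2, 1, 6]
r5 m[φ4→fog] = [7, 7, 3, 3]
r5 m[wet→φ0] = [1, 2, 1, 6]
r5 m[wet→φ3] = [51098, 51059, 36388, 43020]
r5 m[fog→φ0] = [28, 35, 18, 18]
r5 m[fog→φ2] = [37310, 28546, 12573, 13386]
r5 m[fog→φ4] = [21320, 20390, 25146, 26772]
r5 m[ice→φ1] = [1, 1, 1, 1]
r5 m[sun→φ0] = [24, 29, 19, 24]
r5 m[sun→φ1] = [4991, 3474, 4990, 5516]
r6 m[φ0→wet] = [51098, 51059, 36388, 43020]
r6 m[φ0→fog] = [5330, 4078, 4191, 4462]
r6 m[φ0→sun] = [4991, 3474, 4990, 5516]
r6 m[φ1→ice] = [150251, 96897, 93195, 107381]
r6 m[φ1→sun] = [24, 29, 19, 24]
r6 m[φ2→fog] = [4, 5, 6, 6]
r6 m[φ3→wet] = [1, 2, 1, 6]
r6 m[φ4→fog] = [7, 7, 3, 3]
r6 m[wet→φ0] = [1, 2, 1, 6]
r6 m[wet→φ3] = [51098, 51059, 36388, 43020]
r6 m[fog→φ0] = [28, 35, 18, 18]
r6 m[fog→φ2] = [37310, 28546, 12573, 13386]
r6 m[fog→φ4] = [21320, 20390, 25146, 26772]
r6 m[ice→φ1] = [1, 1, 1, 1]
r6 m[sun→φ0] = [24, 29, 19, 24]
r6 m[sun→φ1] = [4991, 3474, 4990, 5516]
fixed point reached at round 6
b[sun] = ⊗ incoming = [119784, 100746, 94810, 132384]

b[sun] = [119784, 100746, 94810, 132384]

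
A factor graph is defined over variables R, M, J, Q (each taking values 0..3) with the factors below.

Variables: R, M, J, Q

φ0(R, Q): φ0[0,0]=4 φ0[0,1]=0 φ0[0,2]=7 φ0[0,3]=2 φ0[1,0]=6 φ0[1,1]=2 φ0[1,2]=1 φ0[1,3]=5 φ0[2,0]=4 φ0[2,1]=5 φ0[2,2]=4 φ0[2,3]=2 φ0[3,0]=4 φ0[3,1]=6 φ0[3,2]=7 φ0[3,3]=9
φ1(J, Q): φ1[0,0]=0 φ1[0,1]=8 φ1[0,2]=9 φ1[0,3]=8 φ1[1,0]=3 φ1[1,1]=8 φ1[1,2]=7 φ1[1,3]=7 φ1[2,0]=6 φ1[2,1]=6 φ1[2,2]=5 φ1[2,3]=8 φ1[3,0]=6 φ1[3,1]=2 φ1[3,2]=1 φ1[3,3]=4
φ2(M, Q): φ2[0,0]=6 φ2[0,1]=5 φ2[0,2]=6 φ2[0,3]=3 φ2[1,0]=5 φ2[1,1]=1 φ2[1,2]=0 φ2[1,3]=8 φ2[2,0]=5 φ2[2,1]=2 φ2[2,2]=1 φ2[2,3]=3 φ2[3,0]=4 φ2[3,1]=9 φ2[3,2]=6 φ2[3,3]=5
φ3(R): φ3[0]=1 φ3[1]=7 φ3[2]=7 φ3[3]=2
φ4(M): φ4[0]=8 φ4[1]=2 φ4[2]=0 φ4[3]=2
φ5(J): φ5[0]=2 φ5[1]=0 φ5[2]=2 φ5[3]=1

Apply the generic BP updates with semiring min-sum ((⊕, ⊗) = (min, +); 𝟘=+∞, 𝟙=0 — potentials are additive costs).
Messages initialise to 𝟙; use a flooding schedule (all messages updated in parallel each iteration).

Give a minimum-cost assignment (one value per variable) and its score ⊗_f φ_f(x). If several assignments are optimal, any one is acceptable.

assignment: (R=0, M=2, J=3, Q=1); score = 6

init: all messages = 𝟙 over 4 values
r1 m[φ0→R] = [0, 1, 2, 4]
r1 m[φ0→Q] = [4, 0, 1, 2]
r1 m[φ1→J] = [0, 3, 5, 1]
r1 m[φ1→Q] = [0, 2, 1, 4]
r1 m[φ2→M] = [3, 0, 1, 4]
r1 m[φ2→Q] = [4, 1, 0, 3]
r1 m[φ3→R] = [1, 7, 7, 2]
r1 m[φ4→M] = [8, 2, 0, 2]
r1 m[φ5→J] = [2, 0, 2, 1]
r1 m[R→φ0] = [0, 0, 0, 0]
r1 m[R→φ3] = [0, 0, 0, 0]
r1 m[M→φ2] = [0, 0, 0, 0]
r1 m[M→φ4] = [0, 0, 0, 0]
r1 m[J→φ1] = [0, 0, 0, 0]
r1 m[J→φ5] = [0, 0, 0, 0]
r1 m[Q→φ0] = [0, 0, 0, 0]
r1 m[Q→φ1] = [0, 0, 0, 0]
r1 m[Q→φ2] = [0, 0, 0, 0]
r2 m[φ0→R] = [0, 1, 2, 4]
r2 m[φ0→Q] = [4, 0, 1, 2]
r2 m[φ1→J] = [0, 3, 5, 1]
r2 m[φ1→Q] = [0, 2, 1, 4]
r2 m[φ2→M] = [3, 0, 1, 4]
r2 m[φ2→Q] = [4, 1, 0, 3]
r2 m[φ3→R] = [1, 7, 7, 2]
r2 m[φ4→M] = [8, 2, 0, 2]
r2 m[φ5→J] = [2, 0, 2, 1]
r2 m[R→φ0] = [1, 7, 7, 2]
r2 m[R→φ3] = [0, 1, 2, 4]
r2 m[M→φ2] = [8, 2, 0, 2]
r2 m[M→φ4] = [3, 0, 1, 4]
r2 m[J→φ1] = [2, 0, 2, 1]
r2 m[J→φ5] = [0, 3, 5, 1]
r2 m[Q→φ0] = [4, 3, 1, 7]
r2 m[Q→φ1] = [8, 1, 1, 5]
r2 m[Q→φ2] = [4, 2, 2, 6]
r3 m[φ0→R] = [3, 2, 5, 8]
r3 m[φ0→Q] = [5, 1, 8, 3]
r3 m[φ1→J] = [8, 8, 6, 2]
r3 m[φ1→Q] = [2, 3, 2, 5]
r3 m[φ2→M] = [7, 2, 3, 8]
r3 m[φ2→Q] = [5, 2, 1, 3]
r3 m[φ3→R] = [1, 7, 7, 2]
r3 m[φ4→M] = [8, 2, 0, 2]
r3 m[φ5→J] = [2, 0, 2, 1]
r3 m[R→φ0] = [1, 7, 7, 2]
r3 m[R→φ3] = [0, 1, 2, 4]
r3 m[M→φ2] = [8, 2, 0, 2]
r3 m[M→φ4] = [3, 0, 1, 4]
r3 m[J→φ1] = [2, 0, 2, 1]
r3 m[J→φ5] = [0, 3, 5, 1]
r3 m[Q→φ0] = [4, 3, 1, 7]
r3 m[Q→φ1] = [8, 1, 1, 5]
r3 m[Q→φ2] = [4, 2, 2, 6]
r4 m[φ0→R] = [3, 2, 5, 8]
r4 m[φ0→Q] = [5, 1, 8, 3]
r4 m[φ1→J] = [8, 8, 6, 2]
r4 m[φ1→Q] = [2, 3, 2, 5]
r4 m[φ2→M] = [7, 2, 3, 8]
r4 m[φ2→Q] = [5, 2, 1, 3]
r4 m[φ3→R] = [1, 7, 7, 2]
r4 m[φ4→M] = [8, 2, 0, 2]
r4 m[φ5→J] = [2, 0, 2, 1]
r4 m[R→φ0] = [1, 7, 7, 2]
r4 m[R→φ3] = [3, 2, 5, 8]
r4 m[M→φ2] = [8, 2, 0, 2]
r4 m[M→φ4] = [7, 2, 3, 8]
r4 m[J→φ1] = [2, 0, 2, 1]
r4 m[J→φ5] = [8, 8, 6, 2]
r4 m[Q→φ0] = [7, 5, 3, 8]
r4 m[Q→φ1] = [10, 3, 9, 6]
r4 m[Q→φ2] = [7, 4, 10, 8]
r5 m[φ0→R] = [5, 4, 7, 10]
r5 m[φ0→Q] = [5, 1, 8, 3]
r5 m[φ1→J] = [10, 11, 9, 5]
r5 m[φ1→Q] = [2, 3, 2, 5]
r5 m[φ2→M] = [9, 5, 6, 11]
r5 m[φ2→Q] = [5, 2, 1, 3]
r5 m[φ3→R] = [1, 7, 7, 2]
r5 m[φ4→M] = [8, 2, 0, 2]
r5 m[φ5→J] = [2, 0, 2, 1]
r5 m[R→φ0] = [1, 7, 7, 2]
r5 m[R→φ3] = [3, 2, 5, 8]
r5 m[M→φ2] = [8, 2, 0, 2]
r5 m[M→φ4] = [7, 2, 3, 8]
r5 m[J→φ1] = [2, 0, 2, 1]
r5 m[J→φ5] = [8, 8, 6, 2]
r5 m[Q→φ0] = [7, 5, 3, 8]
r5 m[Q→φ1] = [10, 3, 9, 6]
r5 m[Q→φ2] = [7, 4, 10, 8]
r6 m[φ0→R] = [5, 4, 7, 10]
r6 m[φ0→Q] = [5, 1, 8, 3]
r6 m[φ1→J] = [10, 11, 9, 5]
r6 m[φ1→Q] = [2, 3, 2, 5]
r6 m[φ2→M] = [9, 5, 6, 11]
r6 m[φ2→Q] = [5, 2, 1, 3]
r6 m[φ3→R] = [1, 7, 7, 2]
r6 m[φ4→M] = [8, 2, 0, 2]
r6 m[φ5→J] = [2, 0, 2, 1]
r6 m[R→φ0] = [1, 7, 7, 2]
r6 m[R→φ3] = [5, 4, 7, 10]
r6 m[M→φ2] = [8, 2, 0, 2]
r6 m[M→φ4] = [9, 5, 6, 11]
r6 m[J→φ1] = [2, 0, 2, 1]
r6 m[J→φ5] = [10, 11, 9, 5]
r6 m[Q→φ0] = [7, 5, 3, 8]
r6 m[Q→φ1] = [10, 3, 9, 6]
r6 m[Q→φ2] = [7, 4, 10, 8]
r7 m[φ0→R] = [5, 4, 7, 10]
r7 m[φ0→Q] = [5, 1, 8, 3]
r7 m[φ1→J] = [10, 11, 9, 5]
r7 m[φ1→Q] = [2, 3, 2, 5]
r7 m[φ2→M] = [9, 5, 6, 11]
r7 m[φ2→Q] = [5, 2, 1, 3]
r7 m[φ3→R] = [1, 7, 7, 2]
r7 m[φ4→M] = [8, 2, 0, 2]
r7 m[φ5→J] = [2, 0, 2, 1]
r7 m[R→φ0] = [1, 7, 7, 2]
r7 m[R→φ3] = [5, 4, 7, 10]
r7 m[M→φ2] = [8, 2, 0, 2]
r7 m[M→φ4] = [9, 5, 6, 11]
r7 m[J→φ1] = [2, 0, 2, 1]
r7 m[J→φ5] = [10, 11, 9, 5]
r7 m[Q→φ0] = [7, 5, 3, 8]
r7 m[Q→φ1] = [10, 3, 9, 6]
r7 m[Q→φ2] = [7, 4, 10, 8]
fixed point reached at round 7
traceback from R: (R=0, M=2, J=3, Q=1), score=6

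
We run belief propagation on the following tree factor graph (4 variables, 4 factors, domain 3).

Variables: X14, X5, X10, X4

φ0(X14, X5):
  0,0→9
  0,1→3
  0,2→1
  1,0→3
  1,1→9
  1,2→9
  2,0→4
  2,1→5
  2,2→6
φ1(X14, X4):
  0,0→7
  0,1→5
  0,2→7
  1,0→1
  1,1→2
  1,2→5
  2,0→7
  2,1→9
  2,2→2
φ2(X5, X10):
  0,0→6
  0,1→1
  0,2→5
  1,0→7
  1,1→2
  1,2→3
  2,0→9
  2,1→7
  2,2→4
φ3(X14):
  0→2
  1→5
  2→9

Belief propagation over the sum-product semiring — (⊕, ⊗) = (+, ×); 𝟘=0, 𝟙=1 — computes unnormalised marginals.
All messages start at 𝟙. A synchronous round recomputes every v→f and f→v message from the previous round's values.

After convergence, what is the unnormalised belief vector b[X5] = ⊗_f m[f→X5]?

b[X5] = [13320, 15408, 27400]

init: all messages = 𝟙 over 3 values
r1 m[φ0→X14] = [13, 21, 15]
r1 m[φ0→X5] = [16, 17, 16]
r1 m[φ1→X14] = [19, 8, 18]
r1 m[φ1→X4] = [15, 16, 14]
r1 m[φ2→X5] = [12, 12, 20]
r1 m[φ2→X10] = [22, 10, 12]
r1 m[φ3→X14] = [2, 5, 9]
r1 m[X14→φ0] = [1, 1, 1]
r1 m[X14→φ1] = [1, 1, 1]
r1 m[X14→φ3] = [1, 1, 1]
r1 m[X5→φ0] = [1, 1, 1]
r1 m[X5→φ2] = [1, 1, 1]
r1 m[X10→φ2] = [1, 1, 1]
r1 m[X4→φ1] = [1, 1, 1]
r2 m[φ0→X14] = [13, 21, 15]
r2 m[φ0→X5] = [16, 17, 16]
r2 m[φ1→X14] = [19, 8, 18]
r2 m[φ1→X4] = [15, 16, 14]
r2 m[φ2→X5] = [12, 12, 20]
r2 m[φ2→X10] = [22, 10, 12]
r2 m[φ3→X14] = [2, 5, 9]
r2 m[X14→φ0] = [38, 40, 162]
r2 m[X14→φ1] = [26, 105, 135]
r2 m[X14→φ3] = [247, 168, 270]
r2 m[X5→φ0] = [12, 12, 20]
r2 m[X5→φ2] = [16, 17, 16]
r2 m[X10→φ2] = [1, 1, 1]
r2 m[X4→φ1] = [1, 1, 1]
r3 m[φ0→X14] = [164, 324, 228]
r3 m[φ0→X5] = [1110, 1284, 1370]
r3 m[φ1→X14] = [19, 8, 18]
r3 m[φ1→X4] = [1232, 1555, 977]
r3 m[φ2→X5] = [12, 12, 20]
r3 m[φ2→X10] = [359, 162, 195]
r3 m[φ3→X14] = [2, 5, 9]
r3 m[X14→φ0] = [38, 40, 162]
r3 m[X14→φ1] = [26, 105, 135]
r3 m[X14→φ3] = [247, 168, 270]
r3 m[X5→φ0] = [12, 12, 20]
r3 m[X5→φ2] = [16, 17, 16]
r3 m[X10→φ2] = [1, 1, 1]
r3 m[X4→φ1] = [1, 1, 1]
r4 m[φ0→X14] = [164, 324, 228]
r4 m[φ0→X5] = [1110, 1284, 1370]
r4 m[φ1→X14] = [19, 8, 18]
r4 m[φ1→X4] = [1232, 1555, 977]
r4 m[φ2→X5] = [12, 12, 20]
r4 m[φ2→X10] = [359, 162, 195]
r4 m[φ3→X14] = [2, 5, 9]
r4 m[X14→φ0] = [38, 40, 162]
r4 m[X14→φ1] = [328, 1620, 2052]
r4 m[X14→φ3] = [3116, 2592, 4104]
r4 m[X5→φ0] = [12, 12, 20]
r4 m[X5→φ2] = [1110, 1284, 1370]
r4 m[X10→φ2] = [1, 1, 1]
r4 m[X4→φ1] = [1, 1, 1]
r5 m[φ0→X14] = [164, 324, 228]
r5 m[φ0→X5] = [1110, 1284, 1370]
r5 m[φ1→X14] = [19, 8, 18]
r5 m[φ1→X4] = [18280, 23348, 14500]
r5 m[φ2→X5] = [12, 12, 20]
r5 m[φ2→X10] = [27978, 13268, 14882]
r5 m[φ3→X14] = [2, 5, 9]
r5 m[X14→φ0] = [38, 40, 162]
r5 m[X14→φ1] = [328, 1620, 2052]
r5 m[X14→φ3] = [3116, 2592, 4104]
r5 m[X5→φ0] = [12, 12, 20]
r5 m[X5→φ2] = [1110, 1284, 1370]
r5 m[X10→φ2] = [1, 1, 1]
r5 m[X4→φ1] = [1, 1, 1]
r6 m[φ0→X14] = [164, 324, 228]
r6 m[φ0→X5] = [1110, 1284, 1370]
r6 m[φ1→X14] = [19, 8, 18]
r6 m[φ1→X4] = [18280, 23348, 14500]
r6 m[φ2→X5] = [12, 12, 20]
r6 m[φ2→X10] = [27978, 13268, 14882]
r6 m[φ3→X14] = [2, 5, 9]
r6 m[X14→φ0] = [38, 40, 162]
r6 m[X14→φ1] = [328, 1620, 2052]
r6 m[X14→φ3] = [3116, 2592, 4104]
r6 m[X5→φ0] = [12, 12, 20]
r6 m[X5→φ2] = [1110, 1284, 1370]
r6 m[X10→φ2] = [1, 1, 1]
r6 m[X4→φ1] = [1, 1, 1]
fixed point reached at round 6
b[X5] = ⊗ incoming = [13320, 15408, 27400]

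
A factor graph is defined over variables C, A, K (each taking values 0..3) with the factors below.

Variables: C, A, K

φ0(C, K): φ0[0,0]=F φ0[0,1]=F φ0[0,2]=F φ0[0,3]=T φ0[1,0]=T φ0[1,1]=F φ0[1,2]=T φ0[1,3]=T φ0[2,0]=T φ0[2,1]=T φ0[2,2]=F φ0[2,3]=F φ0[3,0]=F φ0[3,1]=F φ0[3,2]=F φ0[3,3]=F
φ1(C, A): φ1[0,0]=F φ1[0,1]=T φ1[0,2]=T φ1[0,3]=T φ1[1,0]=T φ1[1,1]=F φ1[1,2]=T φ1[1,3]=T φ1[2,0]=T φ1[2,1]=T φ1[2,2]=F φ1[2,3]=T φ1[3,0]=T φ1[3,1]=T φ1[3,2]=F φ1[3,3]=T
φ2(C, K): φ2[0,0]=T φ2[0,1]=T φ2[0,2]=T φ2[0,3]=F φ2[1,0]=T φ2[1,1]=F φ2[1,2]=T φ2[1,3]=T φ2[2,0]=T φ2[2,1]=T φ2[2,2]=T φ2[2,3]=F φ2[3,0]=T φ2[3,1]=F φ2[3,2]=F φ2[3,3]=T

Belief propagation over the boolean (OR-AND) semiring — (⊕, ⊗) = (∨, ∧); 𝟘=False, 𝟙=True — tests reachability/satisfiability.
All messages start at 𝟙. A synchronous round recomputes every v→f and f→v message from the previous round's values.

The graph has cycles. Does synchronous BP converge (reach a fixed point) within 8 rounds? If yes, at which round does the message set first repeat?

CONVERGED at round 3

init: all messages = 𝟙 over 4 values
r1 m[φ0→C] = [T, T, T, F]
r1 m[φ0→K] = [T, T, T, T]
r1 m[φ1→C] = [T, T, T, T]
r1 m[φ1→A] = [T, T, T, T]
r1 m[φ2→C] = [T, T, T, T]
r1 m[φ2→K] = [T, T, T, T]
r1 m[C→φ0] = [T, T, T, T]
r1 m[C→φ1] = [T, T, T, T]
r1 m[C→φ2] = [T, T, T, T]
r1 m[A→φ1] = [T, T, T, T]
r1 m[K→φ0] = [T, T, T, T]
r1 m[K→φ2] = [T, T, T, T]
r2 m[φ0→C] = [T, T, T, F]
r2 m[φ0→K] = [T, T, T, T]
r2 m[φ1→C] = [T, T, T, T]
r2 m[φ1→A] = [T, T, T, T]
r2 m[φ2→C] = [T, T, T, T]
r2 m[φ2→K] = [T, T, T, T]
r2 m[C→φ0] = [T, T, T, T]
r2 m[C→φ1] = [T, T, T, F]
r2 m[C→φ2] = [T, T, T, F]
r2 m[A→φ1] = [T, T, T, T]
r2 m[K→φ0] = [T, T, T, T]
r2 m[K→φ2] = [T, T, T, T]
r3 m[φ0→C] = [T, T, T, F]
r3 m[φ0→K] = [T, T, T, T]
r3 m[φ1→C] = [T, T, T, T]
r3 m[φ1→A] = [T, T, T, T]
r3 m[φ2→C] = [T, T, T, T]
r3 m[φ2→K] = [T, T, T, T]
r3 m[C→φ0] = [T, T, T, T]
r3 m[C→φ1] = [T, T, T, F]
r3 m[C→φ2] = [T, T, T, F]
r3 m[A→φ1] = [T, T, T, T]
r3 m[K→φ0] = [T, T, T, T]
r3 m[K→φ2] = [T, T, T, T]
fixed point reached at round 3
messages reach a fixed point at round 3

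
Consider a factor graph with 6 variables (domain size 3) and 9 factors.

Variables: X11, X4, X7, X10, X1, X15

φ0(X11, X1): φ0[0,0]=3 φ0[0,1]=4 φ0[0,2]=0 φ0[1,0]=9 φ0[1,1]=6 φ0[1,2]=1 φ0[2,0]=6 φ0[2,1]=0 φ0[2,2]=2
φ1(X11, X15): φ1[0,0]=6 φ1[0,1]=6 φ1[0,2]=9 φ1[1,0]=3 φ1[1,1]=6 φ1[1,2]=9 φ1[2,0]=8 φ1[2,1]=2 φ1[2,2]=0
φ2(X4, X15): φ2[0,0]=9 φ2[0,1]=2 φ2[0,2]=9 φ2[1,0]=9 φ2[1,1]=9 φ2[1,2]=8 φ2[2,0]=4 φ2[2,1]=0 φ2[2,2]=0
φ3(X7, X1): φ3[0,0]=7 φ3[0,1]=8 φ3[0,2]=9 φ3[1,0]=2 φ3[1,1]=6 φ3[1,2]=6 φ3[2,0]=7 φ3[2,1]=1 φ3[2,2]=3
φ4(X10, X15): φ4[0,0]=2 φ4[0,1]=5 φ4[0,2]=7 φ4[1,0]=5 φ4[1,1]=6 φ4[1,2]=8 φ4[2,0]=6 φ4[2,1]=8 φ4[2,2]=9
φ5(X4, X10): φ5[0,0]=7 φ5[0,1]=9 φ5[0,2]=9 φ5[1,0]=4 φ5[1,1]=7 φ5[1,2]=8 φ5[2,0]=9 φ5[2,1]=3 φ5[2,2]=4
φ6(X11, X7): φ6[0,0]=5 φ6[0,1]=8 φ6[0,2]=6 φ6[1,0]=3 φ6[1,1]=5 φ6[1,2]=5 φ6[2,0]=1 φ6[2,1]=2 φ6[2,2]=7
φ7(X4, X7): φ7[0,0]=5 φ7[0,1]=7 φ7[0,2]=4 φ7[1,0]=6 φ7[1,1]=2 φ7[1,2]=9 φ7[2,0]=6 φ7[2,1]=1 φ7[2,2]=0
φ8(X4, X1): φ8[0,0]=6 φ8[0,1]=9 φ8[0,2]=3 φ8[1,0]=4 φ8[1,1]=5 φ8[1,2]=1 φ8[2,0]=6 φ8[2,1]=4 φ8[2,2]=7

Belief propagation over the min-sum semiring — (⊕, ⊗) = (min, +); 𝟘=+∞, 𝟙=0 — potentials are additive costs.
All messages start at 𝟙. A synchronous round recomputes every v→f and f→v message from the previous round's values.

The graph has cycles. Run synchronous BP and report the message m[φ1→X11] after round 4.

message @ round 4 = [11, 9, 7]

init: all messages = 𝟙 over 3 values
r1 m[φ0→X11] = [0, 1, 0]
r1 m[φ0→X1] = [3, 0, 0]
r1 m[φ1→X11] = [6, 3, 0]
r1 m[φ1→X15] = [3, 2, 0]
r1 m[φ2→X4] = [2, 8, 0]
r1 m[φ2→X15] = [4, 0, 0]
r1 m[φ3→X7] = [7, 2, 1]
r1 m[φ3→X1] = [2, 1, 3]
r1 m[φ4→X10] = [2, 5, 6]
r1 m[φ4→X15] = [2, 5, 7]
r1 m[φ5→X4] = [7, 4, 3]
r1 m[φ5→X10] = [4, 3, 4]
r1 m[φ6→X11] = [5, 3, 1]
r1 m[φ6→X7] = [1, 2, 5]
r1 m[φ7→X4] = [4, 2, 0]
r1 m[φ7→X7] = [5, 1, 0]
r1 m[φ8→X4] = [3, 1, 4]
r1 m[φ8→X1] = [4, 4, 1]
r1 m[X11→φ0] = [0, 0, 0]
r1 m[X11→φ1] = [0, 0, 0]
r1 m[X11→φ6] = [0, 0, 0]
r1 m[X4→φ2] = [0, 0, 0]
r1 m[X4→φ5] = [0, 0, 0]
r1 m[X4→φ7] = [0, 0, 0]
r1 m[X4→φ8] = [0, 0, 0]
r1 m[X7→φ3] = [0, 0, 0]
r1 m[X7→φ6] = [0, 0, 0]
r1 m[X7→φ7] = [0, 0, 0]
r1 m[X10→φ4] = [0, 0, 0]
r1 m[X10→φ5] = [0, 0, 0]
r1 m[X1→φ0] = [0, 0, 0]
r1 m[X1→φ3] = [0, 0, 0]
r1 m[X1→φ8] = [0, 0, 0]
r1 m[X15→φ1] = [0, 0, 0]
r1 m[X15→φ2] = [0, 0, 0]
r1 m[X15→φ4] = [0, 0, 0]
r2 m[φ0→X11] = [0, 1, 0]
r2 m[φ0→X1] = [3, 0, 0]
r2 m[φ1→X11] = [6, 3, 0]
r2 m[φ1→X15] = [3, 2, 0]
r2 m[φ2→X4] = [2, 8, 0]
r2 m[φ2→X15] = [4, 0, 0]
r2 m[φ3→X7] = [7, 2, 1]
r2 m[φ3→X1] = [2, 1, 3]
r2 m[φ4→X10] = [2, 5, 6]
r2 m[φ4→X15] = [2, 5, 7]
r2 m[φ5→X4] = [7, 4, 3]
r2 m[φ5→X10] = [4, 3, 4]
r2 m[φ6→X11] = [5, 3, 1]
r2 m[φ6→X7] = [1, 2, 5]
r2 m[φ7→X4] = [4, 2, 0]
r2 m[φ7→X7] = [5, 1, 0]
r2 m[φ8→X4] = [3, 1, 4]
r2 m[φ8→X1] = [4, 4, 1]
r2 m[X11→φ0] = [11, 6, 1]
r2 m[X11→φ1] = [5, 4, 1]
r2 m[X11→φ6] = [6, 4, 0]
r2 m[X4→φ2] = [14, 7, 7]
r2 m[X4→φ5] = [9, 11, 4]
r2 m[X4→φ7] = [12, 13, 7]
r2 m[X4→φ8] = [13, 14, 3]
r2 m[X7→φ3] = [6, 3, 5]
r2 m[X7→φ6] = [12, 3, 1]
r2 m[X7→φ7] = [8, 4, 6]
r2 m[X10→φ4] = [4, 3, 4]
r2 m[X10→φ5] = [2, 5, 6]
r2 m[X1→φ0] = [6, 5, 4]
r2 m[X1→φ3] = [7, 4, 1]
r2 m[X1→φ8] = [5, 1, 3]
r2 m[X15→φ1] = [6, 5, 7]
r2 m[X15→φ2] = [5, 7, 7]
r2 m[X15→φ4] = [7, 2, 0]
r3 m[φ0→X11] = [4, 5, 5]
r3 m[φ0→X1] = [7, 1, 3]
r3 m[φ1→X11] = [11, 9, 7]
r3 m[φ1→X15] = [7, 3, 1]
r3 m[φ2→X4] = [9, 14, 7]
r3 m[φ2→X15] = [11, 7, 7]
r3 m[φ3→X7] = [10, 7, 4]
r3 m[φ3→X1] = [5, 6, 8]
r3 m[φ4→X10] = [7, 8, 9]
r3 m[φ4→X15] = [6, 9, 11]
r3 m[φ5→X4] = [9, 6, 8]
r3 m[φ5→X10] = [13, 7, 8]
r3 m[φ6→X11] = [7, 6, 5]
r3 m[φ6→X7] = [1, 2, 7]
r3 m[φ7→X4] = [10, 6, 5]
r3 m[φ7→X7] = [13, 8, 7]
r3 m[φ8→X4] = [6, 4, 5]
r3 m[φ8→X1] = [9, 7, 10]
r3 m[X11→φ0] = [11, 6, 1]
r3 m[X11→φ1] = [5, 4, 1]
r3 m[X11→φ6] = [6, 4, 0]
r3 m[X4→φ2] = [14, 7, 7]
r3 m[X4→φ5] = [9, 11, 4]
r3 m[X4→φ7] = [12, 13, 7]
r3 m[X4→φ8] = [13, 14, 3]
r3 m[X7→φ3] = [6, 3, 5]
r3 m[X7→φ6] = [12, 3, 1]
r3 m[X7→φ7] = [8, 4, 6]
r3 m[X10→φ4] = [4, 3, 4]
r3 m[X10→φ5] = [2, 5, 6]
r3 m[X1→φ0] = [6, 5, 4]
r3 m[X1→φ3] = [7, 4, 1]
r3 m[X1→φ8] = [5, 1, 3]
r3 m[X15→φ1] = [6, 5, 7]
r3 m[X15→φ2] = [5, 7, 7]
r3 m[X15→φ4] = [7, 2, 0]
r4 m[φ0→X11] = [4, 5, 5]
r4 m[φ0→X1] = [7, 1, 3]
r4 m[φ1→X11] = [11, 9, 7]
r4 m[φ1→X15] = [7, 3, 1]
r4 m[φ2→X4] = [9, 14, 7]
r4 m[φ2→X15] = [11, 7, 7]
r4 m[φ3→X7] = [10, 7, 4]
r4 m[φ3→X1] = [5, 6, 8]
r4 m[φ4→X10] = [7, 8, 9]
r4 m[φ4→X15] = [6, 9, 11]
r4 m[φ5→X4] = [9, 6, 8]
r4 m[φ5→X10] = [13, 7, 8]
r4 m[φ6→X11] = [7, 6, 5]
r4 m[φ6→X7] = [1, 2, 7]
r4 m[φ7→X4] = [10, 6, 5]
r4 m[φ7→X7] = [13, 8, 7]
r4 m[φ8→X4] = [6, 4, 5]
r4 m[φ8→X1] = [9, 7, 10]
r4 m[X11→φ0] = [18, 15, 12]
r4 m[X11→φ1] = [11, 11, 10]
r4 m[X11→φ6] = [15, 14, 12]
r4 m[X4→φ2] = [25, 16, 18]
r4 m[X4→φ5] = [25, 24, 17]
r4 m[X4→φ7] = [24, 24, 20]
r4 m[X4→φ8] = [28, 26, 20]
r4 m[X7→φ3] = [14, 10, 14]
r4 m[X7→φ6] = [23, 15, 11]
r4 m[X7→φ7] = [11, 9, 11]
r4 m[X10→φ4] = [13, 7, 8]
r4 m[X10→φ5] = [7, 8, 9]
r4 m[X1→φ0] = [14, 13, 18]
r4 m[X1→φ3] = [16, 8, 13]
r4 m[X1→φ8] = [12, 7, 11]
r4 m[X15→φ1] = [17, 16, 18]
r4 m[X15→φ2] = [13, 12, 12]
r4 m[X15→φ4] = [18, 10, 8]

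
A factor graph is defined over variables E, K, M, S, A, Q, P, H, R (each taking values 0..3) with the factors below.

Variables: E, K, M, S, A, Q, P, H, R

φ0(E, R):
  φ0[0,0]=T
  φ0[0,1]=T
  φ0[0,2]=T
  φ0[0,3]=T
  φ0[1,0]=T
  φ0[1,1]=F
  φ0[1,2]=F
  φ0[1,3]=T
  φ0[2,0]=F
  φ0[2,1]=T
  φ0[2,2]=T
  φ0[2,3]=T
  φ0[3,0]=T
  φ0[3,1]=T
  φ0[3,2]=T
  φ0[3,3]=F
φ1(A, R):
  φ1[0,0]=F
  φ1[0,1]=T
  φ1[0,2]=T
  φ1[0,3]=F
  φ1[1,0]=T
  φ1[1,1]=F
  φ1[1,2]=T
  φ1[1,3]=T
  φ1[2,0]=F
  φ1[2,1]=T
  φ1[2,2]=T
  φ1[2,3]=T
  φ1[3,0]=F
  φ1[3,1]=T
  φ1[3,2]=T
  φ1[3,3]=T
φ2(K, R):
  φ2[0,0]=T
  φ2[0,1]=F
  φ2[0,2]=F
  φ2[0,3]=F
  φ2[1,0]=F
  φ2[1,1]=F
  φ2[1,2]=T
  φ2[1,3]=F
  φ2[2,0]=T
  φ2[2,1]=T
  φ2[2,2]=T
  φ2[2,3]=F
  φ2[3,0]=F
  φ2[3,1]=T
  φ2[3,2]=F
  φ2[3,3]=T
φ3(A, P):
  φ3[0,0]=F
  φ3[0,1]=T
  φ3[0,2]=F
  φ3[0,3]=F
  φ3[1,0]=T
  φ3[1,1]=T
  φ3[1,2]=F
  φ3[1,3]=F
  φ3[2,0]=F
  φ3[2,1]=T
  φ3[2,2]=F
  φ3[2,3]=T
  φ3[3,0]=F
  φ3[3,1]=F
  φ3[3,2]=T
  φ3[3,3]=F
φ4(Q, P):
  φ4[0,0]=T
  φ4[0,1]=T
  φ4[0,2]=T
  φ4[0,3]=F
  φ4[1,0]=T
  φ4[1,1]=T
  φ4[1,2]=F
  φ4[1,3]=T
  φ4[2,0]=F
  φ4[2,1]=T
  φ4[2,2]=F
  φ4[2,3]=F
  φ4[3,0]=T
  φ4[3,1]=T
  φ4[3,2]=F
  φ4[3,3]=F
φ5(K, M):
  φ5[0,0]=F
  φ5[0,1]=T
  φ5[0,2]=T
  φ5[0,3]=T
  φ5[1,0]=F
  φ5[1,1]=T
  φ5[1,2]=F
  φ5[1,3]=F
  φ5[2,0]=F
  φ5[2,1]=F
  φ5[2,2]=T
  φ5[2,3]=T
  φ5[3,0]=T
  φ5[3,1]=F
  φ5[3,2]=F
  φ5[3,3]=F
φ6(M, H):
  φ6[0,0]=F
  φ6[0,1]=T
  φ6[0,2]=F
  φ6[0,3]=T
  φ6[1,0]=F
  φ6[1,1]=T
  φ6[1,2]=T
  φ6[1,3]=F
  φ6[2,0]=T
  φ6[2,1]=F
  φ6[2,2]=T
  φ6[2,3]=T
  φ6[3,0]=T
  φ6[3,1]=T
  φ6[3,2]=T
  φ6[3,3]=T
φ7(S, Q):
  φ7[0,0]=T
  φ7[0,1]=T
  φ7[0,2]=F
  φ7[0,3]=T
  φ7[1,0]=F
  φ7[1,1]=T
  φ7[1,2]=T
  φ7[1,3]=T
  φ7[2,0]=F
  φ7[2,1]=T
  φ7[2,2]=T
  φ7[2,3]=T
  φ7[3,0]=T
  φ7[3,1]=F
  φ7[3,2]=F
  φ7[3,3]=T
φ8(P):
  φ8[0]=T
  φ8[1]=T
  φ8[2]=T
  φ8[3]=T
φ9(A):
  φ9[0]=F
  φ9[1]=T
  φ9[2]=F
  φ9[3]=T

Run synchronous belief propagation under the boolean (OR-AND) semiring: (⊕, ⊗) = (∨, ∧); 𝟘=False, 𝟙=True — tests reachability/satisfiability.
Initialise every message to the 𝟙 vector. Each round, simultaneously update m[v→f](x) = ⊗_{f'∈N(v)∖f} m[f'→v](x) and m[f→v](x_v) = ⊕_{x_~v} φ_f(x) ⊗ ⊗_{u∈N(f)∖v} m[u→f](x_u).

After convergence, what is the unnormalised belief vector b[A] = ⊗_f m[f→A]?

init: all messages = 𝟙 over 4 values
r1 m[φ0→E] = [T, T, T, T]
r1 m[φ0→R] = [T, T, T, T]
r1 m[φ1→A] = [T, T, T, T]
r1 m[φ1→R] = [T, T, T, T]
r1 m[φ2→K] = [T, T, T, T]
r1 m[φ2→R] = [T, T, T, T]
r1 m[φ3→A] = [T, T, T, T]
r1 m[φ3→P] = [T, T, T, T]
r1 m[φ4→Q] = [T, T, T, T]
r1 m[φ4→P] = [T, T, T, T]
r1 m[φ5→K] = [T, T, T, T]
r1 m[φ5→M] = [T, T, T, T]
r1 m[φ6→M] = [T, T, T, T]
r1 m[φ6→H] = [T, T, T, T]
r1 m[φ7→S] = [T, T, T, T]
r1 m[φ7→Q] = [T, T, T, T]
r1 m[φ8→P] = [T, T, T, T]
r1 m[φ9→A] = [F, T, F, T]
r1 m[E→φ0] = [T, T, T, T]
r1 m[K→φ2] = [T, T, T, T]
r1 m[K→φ5] = [T, T, T, T]
r1 m[M→φ5] = [T, T, T, T]
r1 m[M→φ6] = [T, T, T, T]
r1 m[S→φ7] = [T, T, T, T]
r1 m[A→φ1] = [T, T, T, T]
r1 m[A→φ3] = [T, T, T, T]
r1 m[A→φ9] = [T, T, T, T]
r1 m[Q→φ4] = [T, T, T, T]
r1 m[Q→φ7] = [T, T, T, T]
r1 m[P→φ3] = [T, T, T, T]
r1 m[P→φ4] = [T, T, T, T]
r1 m[P→φ8] = [T, T, T, T]
r1 m[H→φ6] = [T, T, T, T]
r1 m[R→φ0] = [T, T, T, T]
r1 m[R→φ1] = [T, T, T, T]
r1 m[R→φ2] = [T, T, T, T]
r2 m[φ0→E] = [T, T, T, T]
r2 m[φ0→R] = [T, T, T, T]
r2 m[φ1→A] = [T, T, T, T]
r2 m[φ1→R] = [T, T, T, T]
r2 m[φ2→K] = [T, T, T, T]
r2 m[φ2→R] = [T, T, T, T]
r2 m[φ3→A] = [T, T, T, T]
r2 m[φ3→P] = [T, T, T, T]
r2 m[φ4→Q] = [T, T, T, T]
r2 m[φ4→P] = [T, T, T, T]
r2 m[φ5→K] = [T, T, T, T]
r2 m[φ5→M] = [T, T, T, T]
r2 m[φ6→M] = [T, T, T, T]
r2 m[φ6→H] = [T, T, T, T]
r2 m[φ7→S] = [T, T, T, T]
r2 m[φ7→Q] = [T, T, T, T]
r2 m[φ8→P] = [T, T, T, T]
r2 m[φ9→A] = [F, T, F, T]
r2 m[E→φ0] = [T, T, T, T]
r2 m[K→φ2] = [T, T, T, T]
r2 m[K→φ5] = [T, T, T, T]
r2 m[M→φ5] = [T, T, T, T]
r2 m[M→φ6] = [T, T, T, T]
r2 m[S→φ7] = [T, T, T, T]
r2 m[A→φ1] = [F, T, F, T]
r2 m[A→φ3] = [F, T, F, T]
r2 m[A→φ9] = [T, T, T, T]
r2 m[Q→φ4] = [T, T, T, T]
r2 m[Q→φ7] = [T, T, T, T]
r2 m[P→φ3] = [T, T, T, T]
r2 m[P→φ4] = [T, T, T, T]
r2 m[P→φ8] = [T, T, T, T]
r2 m[H→φ6] = [T, T, T, T]
r2 m[R→φ0] = [T, T, T, T]
r2 m[R→φ1] = [T, T, T, T]
r2 m[R→φ2] = [T, T, T, T]
r3 m[φ0→E] = [T, T, T, T]
r3 m[φ0→R] = [T, T, T, T]
r3 m[φ1→A] = [T, T, T, T]
r3 m[φ1→R] = [T, T, T, T]
r3 m[φ2→K] = [T, T, T, T]
r3 m[φ2→R] = [T, T, T, T]
r3 m[φ3→A] = [T, T, T, T]
r3 m[φ3→P] = [T, T, T, F]
r3 m[φ4→Q] = [T, T, T, T]
r3 m[φ4→P] = [T, T, T, T]
r3 m[φ5→K] = [T, T, T, T]
r3 m[φ5→M] = [T, T, T, T]
r3 m[φ6→M] = [T, T, T, T]
r3 m[φ6→H] = [T, T, T, T]
r3 m[φ7→S] = [T, T, T, T]
r3 m[φ7→Q] = [T, T, T, T]
r3 m[φ8→P] = [T, T, T, T]
r3 m[φ9→A] = [F, T, F, T]
r3 m[E→φ0] = [T, T, T, T]
r3 m[K→φ2] = [T, T, T, T]
r3 m[K→φ5] = [T, T, T, T]
r3 m[M→φ5] = [T, T, T, T]
r3 m[M→φ6] = [T, T, T, T]
r3 m[S→φ7] = [T, T, T, T]
r3 m[A→φ1] = [F, T, F, T]
r3 m[A→φ3] = [F, T, F, T]
r3 m[A→φ9] = [T, T, T, T]
r3 m[Q→φ4] = [T, T, T, T]
r3 m[Q→φ7] = [T, T, T, T]
r3 m[P→φ3] = [T, T, T, T]
r3 m[P→φ4] = [T, T, T, T]
r3 m[P→φ8] = [T, T, T, T]
r3 m[H→φ6] = [T, T, T, T]
r3 m[R→φ0] = [T, T, T, T]
r3 m[R→φ1] = [T, T, T, T]
r3 m[R→φ2] = [T, T, T, T]
r4 m[φ0→E] = [T, T, T, T]
r4 m[φ0→R] = [T, T, T, T]
r4 m[φ1→A] = [T, T, T, T]
r4 m[φ1→R] = [T, T, T, T]
r4 m[φ2→K] = [T, T, T, T]
r4 m[φ2→R] = [T, T, T, T]
r4 m[φ3→A] = [T, T, T, T]
r4 m[φ3→P] = [T, T, T, F]
r4 m[φ4→Q] = [T, T, T, T]
r4 m[φ4→P] = [T, T, T, T]
r4 m[φ5→K] = [T, T, T, T]
r4 m[φ5→M] = [T, T, T, T]
r4 m[φ6→M] = [T, T, T, T]
r4 m[φ6→H] = [T, T, T, T]
r4 m[φ7→S] = [T, T, T, T]
r4 m[φ7→Q] = [T, T, T, T]
r4 m[φ8→P] = [T, T, T, T]
r4 m[φ9→A] = [F, T, F, T]
r4 m[E→φ0] = [T, T, T, T]
r4 m[K→φ2] = [T, T, T, T]
r4 m[K→φ5] = [T, T, T, T]
r4 m[M→φ5] = [T, T, T, T]
r4 m[M→φ6] = [T, T, T, T]
r4 m[S→φ7] = [T, T, T, T]
r4 m[A→φ1] = [F, T, F, T]
r4 m[A→φ3] = [F, T, F, T]
r4 m[A→φ9] = [T, T, T, T]
r4 m[Q→φ4] = [T, T, T, T]
r4 m[Q→φ7] = [T, T, T, T]
r4 m[P→φ3] = [T, T, T, T]
r4 m[P→φ4] = [T, T, T, F]
r4 m[P→φ8] = [T, T, T, F]
r4 m[H→φ6] = [T, T, T, T]
r4 m[R→φ0] = [T, T, T, T]
r4 m[R→φ1] = [T, T, T, T]
r4 m[R→φ2] = [T, T, T, T]
r5 m[φ0→E] = [T, T, T, T]
r5 m[φ0→R] = [T, T, T, T]
r5 m[φ1→A] = [T, T, T, T]
r5 m[φ1→R] = [T, T, T, T]
r5 m[φ2→K] = [T, T, T, T]
r5 m[φ2→R] = [T, T, T, T]
r5 m[φ3→A] = [T, T, T, T]
r5 m[φ3→P] = [T, T, T, F]
r5 m[φ4→Q] = [T, T, T, T]
r5 m[φ4→P] = [T, T, T, T]
r5 m[φ5→K] = [T, T, T, T]
r5 m[φ5→M] = [T, T, T, T]
r5 m[φ6→M] = [T, T, T, T]
r5 m[φ6→H] = [T, T, T, T]
r5 m[φ7→S] = [T, T, T, T]
r5 m[φ7→Q] = [T, T, T, T]
r5 m[φ8→P] = [T, T, T, T]
r5 m[φ9→A] = [F, T, F, T]
r5 m[E→φ0] = [T, T, T, T]
r5 m[K→φ2] = [T, T, T, T]
r5 m[K→φ5] = [T, T, T, T]
r5 m[M→φ5] = [T, T, T, T]
r5 m[M→φ6] = [T, T, T, T]
r5 m[S→φ7] = [T, T, T, T]
r5 m[A→φ1] = [F, T, F, T]
r5 m[A→φ3] = [F, T, F, T]
r5 m[A→φ9] = [T, T, T, T]
r5 m[Q→φ4] = [T, T, T, T]
r5 m[Q→φ7] = [T, T, T, T]
r5 m[P→φ3] = [T, T, T, T]
r5 m[P→φ4] = [T, T, T, F]
r5 m[P→φ8] = [T, T, T, F]
r5 m[H→φ6] = [T, T, T, T]
r5 m[R→φ0] = [T, T, T, T]
r5 m[R→φ1] = [T, T, T, T]
r5 m[R→φ2] = [T, T, T, T]
fixed point reached at round 5
b[A] = ⊗ incoming = [F, T, F, T]

b[A] = [F, T, F, T]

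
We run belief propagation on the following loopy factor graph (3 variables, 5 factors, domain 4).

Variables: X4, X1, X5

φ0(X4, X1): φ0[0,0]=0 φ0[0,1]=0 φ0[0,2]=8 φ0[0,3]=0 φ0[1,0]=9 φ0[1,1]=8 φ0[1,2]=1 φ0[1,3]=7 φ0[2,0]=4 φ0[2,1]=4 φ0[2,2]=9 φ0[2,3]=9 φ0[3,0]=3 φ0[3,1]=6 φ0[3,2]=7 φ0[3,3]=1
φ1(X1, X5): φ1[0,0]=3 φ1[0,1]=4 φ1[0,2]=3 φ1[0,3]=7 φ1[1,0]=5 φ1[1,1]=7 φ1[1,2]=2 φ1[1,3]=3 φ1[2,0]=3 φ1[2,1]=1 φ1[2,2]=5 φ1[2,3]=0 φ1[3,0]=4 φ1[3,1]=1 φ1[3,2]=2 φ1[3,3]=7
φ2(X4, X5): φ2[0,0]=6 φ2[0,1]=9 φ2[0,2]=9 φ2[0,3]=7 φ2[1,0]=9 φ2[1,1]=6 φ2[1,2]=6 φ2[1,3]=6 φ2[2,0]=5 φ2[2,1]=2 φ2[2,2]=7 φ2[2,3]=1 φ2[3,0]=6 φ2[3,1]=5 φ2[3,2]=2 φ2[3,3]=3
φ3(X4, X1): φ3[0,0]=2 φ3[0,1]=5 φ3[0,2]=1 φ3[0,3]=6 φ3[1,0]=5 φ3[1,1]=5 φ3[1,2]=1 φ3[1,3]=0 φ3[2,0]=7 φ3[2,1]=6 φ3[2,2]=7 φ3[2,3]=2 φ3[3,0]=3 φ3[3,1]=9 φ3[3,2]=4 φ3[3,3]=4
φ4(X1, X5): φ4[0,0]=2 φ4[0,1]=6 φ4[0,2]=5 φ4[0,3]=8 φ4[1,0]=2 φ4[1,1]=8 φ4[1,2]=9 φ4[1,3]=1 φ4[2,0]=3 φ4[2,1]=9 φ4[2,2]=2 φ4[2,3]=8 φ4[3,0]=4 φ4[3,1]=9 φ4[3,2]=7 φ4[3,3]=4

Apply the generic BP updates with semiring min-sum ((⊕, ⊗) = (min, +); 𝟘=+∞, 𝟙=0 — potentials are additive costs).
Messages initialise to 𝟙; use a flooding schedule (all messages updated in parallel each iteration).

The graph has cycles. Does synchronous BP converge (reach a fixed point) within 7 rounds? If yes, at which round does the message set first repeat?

init: all messages = 𝟙 over 4 values
r1 m[φ0→X4] = [0, 1, 4, 1]
r1 m[φ0→X1] = [0, 0, 1, 0]
r1 m[φ1→X1] = [3, 2, 0, 1]
r1 m[φ1→X5] = [3, 1, 2, 0]
r1 m[φ2→X4] = [6, 6, 1, 2]
r1 m[φ2→X5] = [5, 2, 2, 1]
r1 m[φ3→X4] = [1, 0, 2, 3]
r1 m[φ3→X1] = [2, 5, 1, 0]
r1 m[φ4→X1] = [2, 1, 2, 4]
r1 m[φ4→X5] = [2, 6, 2, 1]
r1 m[X4→φ0] = [0, 0, 0, 0]
r1 m[X4→φ2] = [0, 0, 0, 0]
r1 m[X4→φ3] = [0, 0, 0, 0]
r1 m[X1→φ0] = [0, 0, 0, 0]
r1 m[X1→φ1] = [0, 0, 0, 0]
r1 m[X1→φ3] = [0, 0, 0, 0]
r1 m[X1→φ4] = [0, 0, 0, 0]
r1 m[X5→φ1] = [0, 0, 0, 0]
r1 m[X5→φ2] = [0, 0, 0, 0]
r1 m[X5→φ4] = [0, 0, 0, 0]
r2 m[φ0→X4] = [0, 1, 4, 1]
r2 m[φ0→X1] = [0, 0, 1, 0]
r2 m[φ1→X1] = [3, 2, 0, 1]
r2 m[φ1→X5] = [3, 1, 2, 0]
r2 m[φ2→X4] = [6, 6, 1, 2]
r2 m[φ2→X5] = [5, 2, 2, 1]
r2 m[φ3→X4] = [1, 0, 2, 3]
r2 m[φ3→X1] = [2, 5, 1, 0]
r2 m[φ4→X1] = [2, 1, 2, 4]
r2 m[φ4→X5] = [2, 6, 2, 1]
r2 m[X4→φ0] = [7, 6, 3, 5]
r2 m[X4→φ2] = [1, 1, 6, 4]
r2 m[X4→φ3] = [6, 7, 5, 3]
r2 m[X1→φ0] = [7, 8, 3, 5]
r2 m[X1→φ1] = [4, 6, 4, 4]
r2 m[X1→φ3] = [5, 3, 3, 5]
r2 m[X1→φ4] = [5, 7, 2, 1]
r2 m[X5→φ1] = [7, 8, 4, 2]
r2 m[X5→φ2] = [5, 7, 4, 1]
r2 m[X5→φ4] = [8, 3, 4, 1]
r3 m[φ0→X4] = [5, 4, 11, 6]
r3 m[φ0→X1] = [7, 7, 7, 6]
r3 m[φ1→X1] = [7, 5, 2, 6]
r3 m[φ1→X5] = [7, 5, 6, 4]
r3 m[φ2→X4] = [8, 7, 2, 4]
r3 m[φ2→X5] = [7, 7, 6, 7]
r3 m[φ3→X4] = [4, 4, 7, 7]
r3 m[φ3→X1] = [6, 11, 7, 7]
r3 m[φ4→X1] = [9, 2, 6, 5]
r3 m[φ4→X5] = [5, 10, 4, 5]
r3 m[X4→φ0] = [7, 6, 3, 5]
r3 m[X4→φ2] = [1, 1, 6, 4]
r3 m[X4→φ3] = [6, 7, 5, 3]
r3 m[X1→φ0] = [7, 8, 3, 5]
r3 m[X1→φ1] = [4, 6, 4, 4]
r3 m[X1→φ3] = [5, 3, 3, 5]
r3 m[X1→φ4] = [5, 7, 2, 1]
r3 m[X5→φ1] = [7, 8, 4, 2]
r3 m[X5→φ2] = [5, 7, 4, 1]
r3 m[X5→φ4] = [8, 3, 4, 1]
r4 m[φ0→X4] = [5, 4, 11, 6]
r4 m[φ0→X1] = [7, 7, 7, 6]
r4 m[φ1→X1] = [7, 5, 2, 6]
r4 m[φ1→X5] = [7, 5, 6, 4]
r4 m[φ2→X4] = [8, 7, 2, 4]
r4 m[φ2→X5] = [7, 7, 6, 7]
r4 m[φ3→X4] = [4, 4, 7, 7]
r4 m[φ3→X1] = [6, 11, 7, 7]
r4 m[φ4→X1] = [9, 2, 6, 5]
r4 m[φ4→X5] = [5, 10, 4, 5]
r4 m[X4→φ0] = [12, 11, 9, 11]
r4 m[X4→φ2] = [9, 8, 18, 13]
r4 m[X4→φ3] = [13, 11, 13, 10]
r4 m[X1→φ0] = [22, 18, 15, 18]
r4 m[X1→φ1] = [22, 20, 20, 18]
r4 m[X1→φ3] = [23, 14, 15, 17]
r4 m[X1→φ4] = [20, 23, 16, 19]
r4 m[X5→φ1] = [12, 17, 10, 12]
r4 m[X5→φ2] = [12, 15, 10, 9]
r4 m[X5→φ4] = [14, 12, 12, 11]
r5 m[φ0→X4] = [18, 16, 22, 19]
r5 m[φ0→X1] = [12, 12, 12, 12]
r5 m[φ1→X1] = [13, 12, 12, 12]
r5 m[φ1→X5] = [22, 19, 20, 20]
r5 m[φ2→X4] = [16, 15, 10, 12]
r5 m[φ2→X5] = [15, 14, 14, 14]
r5 m[φ3→X4] = [16, 16, 19, 19]
r5 m[φ3→X1] = [13, 16, 12, 11]
r5 m[φ4→X1] = [16, 12, 14, 15]
r5 m[φ4→X5] = [19, 25, 18, 23]
r5 m[X4→φ0] = [12, 11, 9, 11]
r5 m[X4→φ2] = [9, 8, 18, 13]
r5 m[X4→φ3] = [13, 11, 13, 10]
r5 m[X1→φ0] = [22, 18, 15, 18]
r5 m[X1→φ1] = [22, 20, 20, 18]
r5 m[X1→φ3] = [23, 14, 15, 17]
r5 m[X1→φ4] = [20, 23, 16, 19]
r5 m[X5→φ1] = [12, 17, 10, 12]
r5 m[X5→φ2] = [12, 15, 10, 9]
r5 m[X5→φ4] = [14, 12, 12, 11]
r6 m[φ0→X4] = [18, 16, 22, 19]
r6 m[φ0→X1] = [12, 12, 12, 12]
r6 m[φ1→X1] = [13, 12, 12, 12]
r6 m[φ1→X5] = [22, 19, 20, 20]
r6 m[φ2→X4] = [16, 15, 10, 12]
r6 m[φ2→X5] = [15, 14, 14, 14]
r6 m[φ3→X4] = [16, 16, 19, 19]
r6 m[φ3→X1] = [13, 16, 12, 11]
r6 m[φ4→X1] = [16, 12, 14, 15]
r6 m[φ4→X5] = [19, 25, 18, 23]
r6 m[X4→φ0] = [32, 31, 29, 31]
r6 m[X4→φ2] = [34, 32, 41, 38]
r6 m[X4→φ3] = [34, 31, 32, 31]
r6 m[X1→φ0] = [42, 40, 38, 38]
r6 m[X1→φ1] = [41, 40, 38, 38]
r6 m[X1→φ3] = [41, 36, 38, 39]
r6 m[X1→φ4] = [38, 40, 36, 35]
r6 m[X5→φ1] = [34, 39, 32, 37]
r6 m[X5→φ2] = [41, 44, 38, 43]
r6 m[X5→φ4] = [37, 33, 34, 34]
r7 m[φ0→X4] = [38, 39, 44, 39]
r7 m[φ0→X1] = [32, 32, 32, 32]
r7 m[φ1→X1] = [35, 34, 37, 34]
r7 m[φ1→X5] = [41, 39, 40, 38]
r7 m[φ2→X4] = [47, 44, 44, 40]
r7 m[φ2→X5] = [40, 38, 38, 38]
r7 m[φ3→X4] = [39, 39, 41, 42]
r7 m[φ3→X1] = [34, 36, 32, 31]
r7 m[φ4→X1] = [39, 35, 36, 38]
r7 m[φ4→X5] = [39, 44, 38, 39]
r7 m[X4→φ0] = [32, 31, 29, 31]
r7 m[X4→φ2] = [34, 32, 41, 38]
r7 m[X4→φ3] = [34, 31, 32, 31]
r7 m[X1→φ0] = [42, 40, 38, 38]
r7 m[X1→φ1] = [41, 40, 38, 38]
r7 m[X1→φ3] = [41, 36, 38, 39]
r7 m[X1→φ4] = [38, 40, 36, 35]
r7 m[X5→φ1] = [34, 39, 32, 37]
r7 m[X5→φ2] = [41, 44, 38, 43]
r7 m[X5→φ4] = [37, 33, 34, 34]
no fixed point within 7 rounds

NOT CONVERGED within 7 rounds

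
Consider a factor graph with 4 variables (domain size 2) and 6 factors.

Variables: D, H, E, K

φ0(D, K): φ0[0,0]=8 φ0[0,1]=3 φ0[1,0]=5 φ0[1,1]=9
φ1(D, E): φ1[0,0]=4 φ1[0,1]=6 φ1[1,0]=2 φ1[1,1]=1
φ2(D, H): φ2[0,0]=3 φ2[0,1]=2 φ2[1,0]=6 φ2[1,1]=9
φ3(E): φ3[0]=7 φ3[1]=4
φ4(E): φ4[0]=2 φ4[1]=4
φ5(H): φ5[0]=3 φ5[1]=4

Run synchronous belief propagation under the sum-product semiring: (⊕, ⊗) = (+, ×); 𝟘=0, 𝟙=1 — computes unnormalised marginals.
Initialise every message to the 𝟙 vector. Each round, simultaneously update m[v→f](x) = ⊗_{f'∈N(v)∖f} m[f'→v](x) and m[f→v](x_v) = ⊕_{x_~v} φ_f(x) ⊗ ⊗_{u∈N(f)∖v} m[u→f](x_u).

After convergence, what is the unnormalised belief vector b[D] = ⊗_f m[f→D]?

init: all messages = 𝟙 over 2 values
r1 m[φ0→D] = [11, 14]
r1 m[φ0→K] = [13, 12]
r1 m[φ1→D] = [10, 3]
r1 m[φ1→E] = [6, 7]
r1 m[φ2→D] = [5, 15]
r1 m[φ2→H] = [9, 11]
r1 m[φ3→E] = [7, 4]
r1 m[φ4→E] = [2, 4]
r1 m[φ5→H] = [3, 4]
r1 m[D→φ0] = [1, 1]
r1 m[D→φ1] = [1, 1]
r1 m[D→φ2] = [1, 1]
r1 m[H→φ2] = [1, 1]
r1 m[H→φ5] = [1, 1]
r1 m[E→φ1] = [1, 1]
r1 m[E→φ3] = [1, 1]
r1 m[E→φ4] = [1, 1]
r1 m[K→φ0] = [1, 1]
r2 m[φ0→D] = [11, 14]
r2 m[φ0→K] = [13, 12]
r2 m[φ1→D] = [10, 3]
r2 m[φ1→E] = [6, 7]
r2 m[φ2→D] = [5, 15]
r2 m[φ2→H] = [9, 11]
r2 m[φ3→E] = [7, 4]
r2 m[φ4→E] = [2, 4]
r2 m[φ5→H] = [3, 4]
r2 m[D→φ0] = [50, 45]
r2 m[D→φ1] = [55, 210]
r2 m[D→φ2] = [110, 42]
r2 m[H→φ2] = [3, 4]
r2 m[H→φ5] = [9, 11]
r2 m[E→φ1] = [14, 16]
r2 m[E→φ3] = [12, 28]
r2 m[E→φ4] = [42, 28]
r2 m[K→φ0] = [1, 1]
r3 m[φ0→D] = [11, 14]
r3 m[φ0→K] = [625, 555]
r3 m[φ1→D] = [152, 44]
r3 m[φ1→E] = [640, 540]
r3 m[φ2→D] = [17, 54]
r3 m[φ2→H] = [582, 598]
r3 m[φ3→E] = [7, 4]
r3 m[φ4→E] = [2, 4]
r3 m[φ5→H] = [3, 4]
r3 m[D→φ0] = [50, 45]
r3 m[D→φ1] = [55, 210]
r3 m[D→φ2] = [110, 42]
r3 m[H→φ2] = [3, 4]
r3 m[H→φ5] = [9, 11]
r3 m[E→φ1] = [14, 16]
r3 m[E→φ3] = [12, 28]
r3 m[E→φ4] = [42, 28]
r3 m[K→φ0] = [1, 1]
r4 m[φ0→D] = [11, 14]
r4 m[φ0→K] = [625, 555]
r4 m[φ1→D] = [152, 44]
r4 m[φ1→E] = [640, 540]
r4 m[φ2→D] = [17, 54]
r4 m[φ2→H] = [582, 598]
r4 m[φ3→E] = [7, 4]
r4 m[φ4→E] = [2, 4]
r4 m[φ5→H] = [3, 4]
r4 m[D→φ0] = [2584, 2376]
r4 m[D→φ1] = [187, 756]
r4 m[D→φ2] = [1672, 616]
r4 m[H→φ2] = [3, 4]
r4 m[H→φ5] = [582, 598]
r4 m[E→φ1] = [14, 16]
r4 m[E→φ3] = [1280, 2160]
r4 m[E→φ4] = [4480, 2160]
r4 m[K→φ0] = [1, 1]
r5 m[φ0→D] = [11, 14]
r5 m[φ0→K] = [32552, 29136]
r5 m[φ1→D] = [152, 44]
r5 m[φ1→E] = [2260, 1878]
r5 m[φ2→D] = [17, 54]
r5 m[φ2→H] = [8712, 8888]
r5 m[φ3→E] = [7, 4]
r5 m[φ4→E] = [2, 4]
r5 m[φ5→H] = [3, 4]
r5 m[D→φ0] = [2584, 2376]
r5 m[D→φ1] = [187, 756]
r5 m[D→φ2] = [1672, 616]
r5 m[H→φ2] = [3, 4]
r5 m[H→φ5] = [582, 598]
r5 m[E→φ1] = [14, 16]
r5 m[E→φ3] = [1280, 2160]
r5 m[E→φ4] = [4480, 2160]
r5 m[K→φ0] = [1, 1]
r6 m[φ0→D] = [11, 14]
r6 m[φ0→K] = [32552, 29136]
r6 m[φ1→D] = [152, 44]
r6 m[φ1→E] = [2260, 1878]
r6 m[φ2→D] = [17, 54]
r6 m[φ2→H] = [8712, 8888]
r6 m[φ3→E] = [7, 4]
r6 m[φ4→E] = [2, 4]
r6 m[φ5→H] = [3, 4]
r6 m[D→φ0] = [2584, 2376]
r6 m[D→φ1] = [187, 756]
r6 m[D→φ2] = [1672, 616]
r6 m[H→φ2] = [3, 4]
r6 m[H→φ5] = [8712, 8888]
r6 m[E→φ1] = [14, 16]
r6 m[E→φ3] = [4520, 7512]
r6 m[E→φ4] = [15820, 7512]
r6 m[K→φ0] = [1, 1]
r7 m[φ0→D] = [11, 14]
r7 m[φ0→K] = [32552, 29136]
r7 m[φ1→D] = [152, 44]
r7 m[φ1→E] = [2260, 1878]
r7 m[φ2→D] = [17, 54]
r7 m[φ2→H] = [8712, 8888]
r7 m[φ3→E] = [7, 4]
r7 m[φ4→E] = [2, 4]
r7 m[φ5→H] = [3, 4]
r7 m[D→φ0] = [2584, 2376]
r7 m[D→φ1] = [187, 756]
r7 m[D→φ2] = [1672, 616]
r7 m[H→φ2] = [3, 4]
r7 m[H→φ5] = [8712, 8888]
r7 m[E→φ1] = [14, 16]
r7 m[E→φ3] = [4520, 7512]
r7 m[E→φ4] = [15820, 7512]
r7 m[K→φ0] = [1, 1]
fixed point reached at round 7
b[D] = ⊗ incoming = [28424, 33264]

b[D] = [28424, 33264]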